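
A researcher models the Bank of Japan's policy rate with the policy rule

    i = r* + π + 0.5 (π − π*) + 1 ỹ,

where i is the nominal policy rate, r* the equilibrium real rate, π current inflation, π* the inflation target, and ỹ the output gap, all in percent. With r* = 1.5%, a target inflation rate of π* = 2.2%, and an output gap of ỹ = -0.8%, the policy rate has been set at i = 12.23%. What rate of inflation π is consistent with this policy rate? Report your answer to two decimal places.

Collecting π: i = r* + (1 + 0.5) π − 0.5 π* + 1 ỹ
1.5 π = 12.23 − 1.5 + 0.5 × 2.2 − 1 × (-0.8) = 12.63
π = 12.63 / 1.5 = 8.42

8.42%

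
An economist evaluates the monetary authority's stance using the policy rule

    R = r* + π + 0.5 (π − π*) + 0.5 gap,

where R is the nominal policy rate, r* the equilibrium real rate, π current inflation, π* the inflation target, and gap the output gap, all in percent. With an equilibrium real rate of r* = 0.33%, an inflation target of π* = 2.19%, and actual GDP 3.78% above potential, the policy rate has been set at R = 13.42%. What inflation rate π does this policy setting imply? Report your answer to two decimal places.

8.20%

Output 3.78% above potential → gap = 3.78.
Collecting π: R = r* + (1 + 0.5) π − 0.5 π* + 0.5 gap
1.5 π = 13.42 − 0.33 + 0.5 × 2.19 − 0.5 × 3.78 = 12.295
π = 12.295 / 1.5 = 8.20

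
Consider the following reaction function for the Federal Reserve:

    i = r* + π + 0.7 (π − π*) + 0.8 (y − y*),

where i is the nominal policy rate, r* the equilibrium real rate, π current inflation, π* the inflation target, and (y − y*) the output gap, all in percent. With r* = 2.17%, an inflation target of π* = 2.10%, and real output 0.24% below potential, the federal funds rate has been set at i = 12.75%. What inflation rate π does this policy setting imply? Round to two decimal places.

Output 0.24% below potential → (y − y*) = -0.24.
Collecting π: i = r* + (1 + 0.7) π − 0.7 π* + 0.8 (y − y*)
1.7 π = 12.75 − 2.17 + 0.7 × 2.10 − 0.8 × (-0.24) = 12.242
π = 12.242 / 1.7 = 7.20

7.20%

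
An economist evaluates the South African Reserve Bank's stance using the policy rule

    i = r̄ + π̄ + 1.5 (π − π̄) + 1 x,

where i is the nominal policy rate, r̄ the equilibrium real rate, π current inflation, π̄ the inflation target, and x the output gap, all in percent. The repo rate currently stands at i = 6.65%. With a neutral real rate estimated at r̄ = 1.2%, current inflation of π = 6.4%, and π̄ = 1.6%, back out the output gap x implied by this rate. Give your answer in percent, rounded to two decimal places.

-3.35%

1 x = 6.65 − 1.2 − 1.6 − 1.5 × (6.4 − 1.6) = -3.35
x = -3.35 / 1 = -3.35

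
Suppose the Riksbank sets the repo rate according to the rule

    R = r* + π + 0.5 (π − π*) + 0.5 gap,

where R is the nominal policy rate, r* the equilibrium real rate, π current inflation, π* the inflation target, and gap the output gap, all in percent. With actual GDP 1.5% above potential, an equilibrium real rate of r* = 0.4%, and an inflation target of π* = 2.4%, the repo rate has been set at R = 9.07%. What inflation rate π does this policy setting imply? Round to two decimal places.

Output 1.5% above potential → gap = 1.5.
Collecting π: R = r* + (1 + 0.5) π − 0.5 π* + 0.5 gap
1.5 π = 9.07 − 0.4 + 0.5 × 2.4 − 0.5 × 1.5 = 9.12
π = 9.12 / 1.5 = 6.08

6.08%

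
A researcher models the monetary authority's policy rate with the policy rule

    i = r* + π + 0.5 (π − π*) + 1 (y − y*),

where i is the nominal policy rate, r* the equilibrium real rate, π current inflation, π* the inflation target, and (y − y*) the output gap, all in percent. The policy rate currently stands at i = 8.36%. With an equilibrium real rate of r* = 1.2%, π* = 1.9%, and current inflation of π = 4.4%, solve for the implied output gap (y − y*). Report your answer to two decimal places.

1.51%

1 (y − y*) = 8.36 − 1.2 − 4.4 − 0.5 × (4.4 − 1.9) = 1.51
(y − y*) = 1.51 / 1 = 1.51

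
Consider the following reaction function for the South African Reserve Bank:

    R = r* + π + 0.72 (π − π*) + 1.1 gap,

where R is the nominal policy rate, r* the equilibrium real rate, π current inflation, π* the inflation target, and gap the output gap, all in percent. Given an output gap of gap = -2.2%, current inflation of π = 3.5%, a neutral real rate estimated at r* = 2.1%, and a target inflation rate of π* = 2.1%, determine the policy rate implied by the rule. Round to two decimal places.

R = 2.1 + 3.5 + 0.72 × (3.5 − 2.1) + 1.1 × (-2.2)
   = 2.1 + 3.5 + 1.008 − 2.42 = 4.19

4.19%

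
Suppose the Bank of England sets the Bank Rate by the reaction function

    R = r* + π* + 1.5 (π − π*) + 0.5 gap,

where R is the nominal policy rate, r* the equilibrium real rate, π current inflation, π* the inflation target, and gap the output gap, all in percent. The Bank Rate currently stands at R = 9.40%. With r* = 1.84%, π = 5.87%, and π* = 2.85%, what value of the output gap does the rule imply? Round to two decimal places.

0.36%

0.5 gap = 9.40 − 1.84 − 2.85 − 1.5 × (5.87 − 2.85) = 0.18
gap = 0.18 / 0.5 = 0.36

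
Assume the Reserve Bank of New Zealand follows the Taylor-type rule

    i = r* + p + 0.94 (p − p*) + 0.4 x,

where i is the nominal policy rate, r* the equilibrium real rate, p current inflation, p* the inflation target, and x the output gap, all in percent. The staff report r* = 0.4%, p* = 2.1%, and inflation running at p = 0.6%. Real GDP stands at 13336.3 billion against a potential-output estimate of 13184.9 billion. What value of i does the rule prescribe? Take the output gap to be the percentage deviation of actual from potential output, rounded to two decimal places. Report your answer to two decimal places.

0.05%

Output gap = 100 × (13336.3 − 13184.9) / 13184.9 = 1.15%.
i = 0.40 + 0.60 + 0.94 × (0.60 − 2.10) + 0.4 × 1.15
   = 0.40 + 0.6 − 1.41 + 0.46 = 0.05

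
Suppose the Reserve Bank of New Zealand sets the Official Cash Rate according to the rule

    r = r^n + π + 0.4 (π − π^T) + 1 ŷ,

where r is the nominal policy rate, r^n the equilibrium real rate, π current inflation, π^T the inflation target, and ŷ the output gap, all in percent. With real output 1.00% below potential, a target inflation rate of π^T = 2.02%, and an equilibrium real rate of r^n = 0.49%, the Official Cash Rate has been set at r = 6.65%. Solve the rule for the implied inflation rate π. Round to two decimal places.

Output 1.00% below potential → ŷ = -1.00.
Collecting π: r = r^n + (1 + 0.4) π − 0.4 π^T + 1 ŷ
1.4 π = 6.65 − 0.49 + 0.4 × 2.02 − 1 × (-1.00) = 7.968
π = 7.968 / 1.4 = 5.69

5.69%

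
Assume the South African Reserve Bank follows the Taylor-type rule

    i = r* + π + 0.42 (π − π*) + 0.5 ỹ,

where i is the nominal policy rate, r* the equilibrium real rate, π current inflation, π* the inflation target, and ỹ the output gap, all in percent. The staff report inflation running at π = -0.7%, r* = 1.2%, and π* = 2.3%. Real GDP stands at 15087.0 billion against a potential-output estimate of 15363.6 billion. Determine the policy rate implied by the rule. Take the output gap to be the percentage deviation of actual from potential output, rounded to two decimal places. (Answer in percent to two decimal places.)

-1.66%

Output gap = 100 × (15087.0 − 15363.6) / 15363.6 = -1.80%.
i = 1.20 + (-0.70) + 0.42 × (-0.70 − 2.30) + 0.5 × (-1.80)
   = 1.20 − 0.7 − 1.26 − 0.9 = -1.66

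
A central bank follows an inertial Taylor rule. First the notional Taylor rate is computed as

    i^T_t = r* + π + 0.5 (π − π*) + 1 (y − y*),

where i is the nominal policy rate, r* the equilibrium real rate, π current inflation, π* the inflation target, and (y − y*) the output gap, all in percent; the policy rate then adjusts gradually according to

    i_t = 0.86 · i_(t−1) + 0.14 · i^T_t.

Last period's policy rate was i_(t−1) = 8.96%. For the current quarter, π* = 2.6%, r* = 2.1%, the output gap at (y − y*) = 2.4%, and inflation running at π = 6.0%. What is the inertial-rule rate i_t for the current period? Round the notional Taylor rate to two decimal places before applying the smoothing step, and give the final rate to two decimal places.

9.41%

i^T_t = 2.1 + 6.0 + 0.5 × (6.0 − 2.6) + 1 × 2.4
   = 2.1 + 6 + 1.7 + 2.4 = 12.20
i_t = 0.86 × 8.96 + 0.14 × 12.20 = 7.7056 + 1.708 = 9.41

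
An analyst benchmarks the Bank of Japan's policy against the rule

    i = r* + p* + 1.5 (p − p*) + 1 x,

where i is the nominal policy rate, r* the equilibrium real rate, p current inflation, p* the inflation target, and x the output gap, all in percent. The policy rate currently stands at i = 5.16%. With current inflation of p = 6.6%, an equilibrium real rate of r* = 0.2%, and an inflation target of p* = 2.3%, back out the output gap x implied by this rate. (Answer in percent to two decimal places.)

-3.79%

1 x = 5.16 − 0.2 − 2.3 − 1.5 × (6.6 − 2.3) = -3.79
x = -3.79 / 1 = -3.79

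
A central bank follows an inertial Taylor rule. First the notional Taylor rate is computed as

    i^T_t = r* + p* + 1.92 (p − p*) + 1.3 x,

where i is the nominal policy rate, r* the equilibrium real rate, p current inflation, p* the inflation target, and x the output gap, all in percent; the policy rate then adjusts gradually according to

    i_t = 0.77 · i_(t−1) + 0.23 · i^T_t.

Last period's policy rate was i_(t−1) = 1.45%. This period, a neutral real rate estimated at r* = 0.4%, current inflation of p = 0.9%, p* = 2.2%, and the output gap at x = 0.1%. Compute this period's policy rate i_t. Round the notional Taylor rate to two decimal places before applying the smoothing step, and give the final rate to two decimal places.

i^T_t = 0.4 + 2.2 + 1.92 × (0.9 − 2.2) + 1.3 × 0.1
   = 0.4 + 2.2 − 2.496 + 0.13 = 0.23
i_t = 0.77 × 1.45 + 0.23 × 0.23 = 1.1165 + 0.0529 = 1.17

1.17%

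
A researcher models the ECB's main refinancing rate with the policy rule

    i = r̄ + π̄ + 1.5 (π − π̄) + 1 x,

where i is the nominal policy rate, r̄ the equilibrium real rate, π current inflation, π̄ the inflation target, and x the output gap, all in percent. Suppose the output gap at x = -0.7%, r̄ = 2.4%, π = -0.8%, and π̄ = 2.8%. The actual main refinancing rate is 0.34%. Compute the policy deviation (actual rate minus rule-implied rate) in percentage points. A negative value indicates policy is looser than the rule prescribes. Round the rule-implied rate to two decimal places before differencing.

i = 2.4 + 2.8 + 1.5 × (-0.8 − 2.8) + 1 × (-0.7)
   = 2.4 + 2.8 − 5.4 − 0.7 = -0.90
Deviation = 0.34 − (-0.90) = 1.24 pp.

1.24 pp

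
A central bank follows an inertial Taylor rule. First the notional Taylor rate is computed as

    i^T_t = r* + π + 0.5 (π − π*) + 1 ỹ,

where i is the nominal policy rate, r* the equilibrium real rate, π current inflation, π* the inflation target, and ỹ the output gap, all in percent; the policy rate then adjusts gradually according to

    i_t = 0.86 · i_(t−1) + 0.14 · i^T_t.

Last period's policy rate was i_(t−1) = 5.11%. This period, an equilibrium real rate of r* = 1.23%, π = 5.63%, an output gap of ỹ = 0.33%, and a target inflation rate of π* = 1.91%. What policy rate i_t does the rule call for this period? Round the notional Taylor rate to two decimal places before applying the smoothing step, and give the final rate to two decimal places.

5.66%

i^T_t = 1.23 + 5.63 + 0.5 × (5.63 − 1.91) + 1 × 0.33
   = 1.23 + 5.63 + 1.86 + 0.33 = 9.05
i_t = 0.86 × 5.11 + 0.14 × 9.05 = 4.3946 + 1.267 = 5.66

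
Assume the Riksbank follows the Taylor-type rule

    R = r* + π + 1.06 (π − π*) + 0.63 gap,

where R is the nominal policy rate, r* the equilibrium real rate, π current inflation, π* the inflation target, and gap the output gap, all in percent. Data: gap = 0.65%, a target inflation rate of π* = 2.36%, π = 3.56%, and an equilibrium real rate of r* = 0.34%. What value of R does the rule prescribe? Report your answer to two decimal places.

5.58%

R = 0.34 + 3.56 + 1.06 × (3.56 − 2.36) + 0.63 × 0.65
   = 0.34 + 3.56 + 1.272 + 0.4095 = 5.58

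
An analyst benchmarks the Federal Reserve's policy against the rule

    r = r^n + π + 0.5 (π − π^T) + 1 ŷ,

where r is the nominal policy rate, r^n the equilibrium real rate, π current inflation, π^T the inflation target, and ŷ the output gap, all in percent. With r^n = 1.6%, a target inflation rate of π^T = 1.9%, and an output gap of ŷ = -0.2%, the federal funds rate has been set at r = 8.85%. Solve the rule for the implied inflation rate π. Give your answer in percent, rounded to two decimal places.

5.60%

Collecting π: r = r^n + (1 + 0.5) π − 0.5 π^T + 1 ŷ
1.5 π = 8.85 − 1.6 + 0.5 × 1.9 − 1 × (-0.2) = 8.4
π = 8.4 / 1.5 = 5.60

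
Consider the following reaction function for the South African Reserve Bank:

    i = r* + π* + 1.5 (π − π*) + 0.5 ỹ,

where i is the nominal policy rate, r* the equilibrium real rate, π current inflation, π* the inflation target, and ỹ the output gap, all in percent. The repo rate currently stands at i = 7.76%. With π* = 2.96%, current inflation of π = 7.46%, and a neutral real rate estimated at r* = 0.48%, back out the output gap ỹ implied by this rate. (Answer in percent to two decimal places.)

0.5 ỹ = 7.76 − 0.48 − 2.96 − 1.5 × (7.46 − 2.96) = -2.43
ỹ = -2.43 / 0.5 = -4.86

-4.86%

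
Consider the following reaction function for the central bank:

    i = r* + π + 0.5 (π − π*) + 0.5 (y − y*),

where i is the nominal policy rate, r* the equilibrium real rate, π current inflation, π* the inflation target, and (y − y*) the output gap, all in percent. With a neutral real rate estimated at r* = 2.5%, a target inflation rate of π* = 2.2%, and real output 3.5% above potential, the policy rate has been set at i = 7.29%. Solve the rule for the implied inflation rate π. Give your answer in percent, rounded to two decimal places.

2.76%

Output 3.5% above potential → (y − y*) = 3.5.
Collecting π: i = r* + (1 + 0.5) π − 0.5 π* + 0.5 (y − y*)
1.5 π = 7.29 − 2.5 + 0.5 × 2.2 − 0.5 × 3.5 = 4.14
π = 4.14 / 1.5 = 2.76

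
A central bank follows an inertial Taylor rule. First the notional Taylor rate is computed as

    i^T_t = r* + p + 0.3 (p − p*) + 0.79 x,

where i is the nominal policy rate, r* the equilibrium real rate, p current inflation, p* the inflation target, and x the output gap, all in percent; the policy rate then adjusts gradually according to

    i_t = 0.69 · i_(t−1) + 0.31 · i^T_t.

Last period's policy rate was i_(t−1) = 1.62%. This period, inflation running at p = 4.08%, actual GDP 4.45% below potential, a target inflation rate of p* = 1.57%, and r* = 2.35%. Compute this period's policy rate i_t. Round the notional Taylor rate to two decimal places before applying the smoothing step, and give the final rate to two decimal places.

Output 4.45% below potential → x = -4.45.
i^T_t = 2.35 + 4.08 + 0.3 × (4.08 − 1.57) + 0.79 × (-4.45)
   = 2.35 + 4.08 + 0.753 − 3.5155 = 3.67
i_t = 0.69 × 1.62 + 0.31 × 3.67 = 1.1178 + 1.1377 = 2.26

2.26%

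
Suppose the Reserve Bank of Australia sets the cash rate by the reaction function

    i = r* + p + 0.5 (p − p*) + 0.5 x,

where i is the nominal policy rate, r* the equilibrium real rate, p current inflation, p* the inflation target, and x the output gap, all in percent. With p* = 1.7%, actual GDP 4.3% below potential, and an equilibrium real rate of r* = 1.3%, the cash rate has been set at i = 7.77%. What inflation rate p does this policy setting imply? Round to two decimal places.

6.31%

Output 4.3% below potential → x = -4.3.
Collecting p: i = r* + (1 + 0.5) p − 0.5 p* + 0.5 x
1.5 p = 7.77 − 1.3 + 0.5 × 1.7 − 0.5 × (-4.3) = 9.47
p = 9.47 / 1.5 = 6.31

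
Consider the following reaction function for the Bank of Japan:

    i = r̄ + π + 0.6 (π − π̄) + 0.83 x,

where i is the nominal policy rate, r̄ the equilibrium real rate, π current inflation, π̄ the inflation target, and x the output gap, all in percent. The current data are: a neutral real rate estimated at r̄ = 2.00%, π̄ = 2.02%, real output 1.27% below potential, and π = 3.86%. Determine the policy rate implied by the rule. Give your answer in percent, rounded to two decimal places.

Output 1.27% below potential → x = -1.27.
i = 2.00 + 3.86 + 0.6 × (3.86 − 2.02) + 0.83 × (-1.27)
   = 2.00 + 3.86 + 1.104 − 1.0541 = 5.91

5.91%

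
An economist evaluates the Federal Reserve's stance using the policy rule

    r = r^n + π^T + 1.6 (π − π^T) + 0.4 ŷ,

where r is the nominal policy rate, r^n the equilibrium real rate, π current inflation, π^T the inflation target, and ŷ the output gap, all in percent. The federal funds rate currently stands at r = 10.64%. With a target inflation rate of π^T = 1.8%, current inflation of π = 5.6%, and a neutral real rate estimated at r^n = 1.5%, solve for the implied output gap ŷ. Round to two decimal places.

0.4 ŷ = 10.64 − 1.5 − 1.8 − 1.6 × (5.6 − 1.8) = 1.26
ŷ = 1.26 / 0.4 = 3.15

3.15%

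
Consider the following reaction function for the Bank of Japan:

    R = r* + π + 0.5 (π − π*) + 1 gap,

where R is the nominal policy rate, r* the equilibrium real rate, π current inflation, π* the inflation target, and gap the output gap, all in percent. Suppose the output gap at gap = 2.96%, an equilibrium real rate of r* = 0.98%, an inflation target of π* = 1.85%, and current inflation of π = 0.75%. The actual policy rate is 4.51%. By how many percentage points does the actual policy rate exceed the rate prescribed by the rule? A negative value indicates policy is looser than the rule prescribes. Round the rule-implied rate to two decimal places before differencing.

R = 0.98 + 0.75 + 0.5 × (0.75 − 1.85) + 1 × 2.96
   = 0.98 + 0.75 − 0.55 + 2.96 = 4.14
Deviation = 4.51 − 4.14 = 0.37 pp.

0.37 pp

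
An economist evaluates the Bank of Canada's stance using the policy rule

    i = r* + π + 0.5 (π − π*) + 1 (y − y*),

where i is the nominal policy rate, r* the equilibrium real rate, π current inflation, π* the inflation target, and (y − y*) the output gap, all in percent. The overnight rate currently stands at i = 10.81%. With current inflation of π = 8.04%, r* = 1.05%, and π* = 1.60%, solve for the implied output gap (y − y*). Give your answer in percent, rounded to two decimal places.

-1.50%

1 (y − y*) = 10.81 − 1.05 − 8.04 − 0.5 × (8.04 − 1.60) = -1.5
(y − y*) = -1.5 / 1 = -1.50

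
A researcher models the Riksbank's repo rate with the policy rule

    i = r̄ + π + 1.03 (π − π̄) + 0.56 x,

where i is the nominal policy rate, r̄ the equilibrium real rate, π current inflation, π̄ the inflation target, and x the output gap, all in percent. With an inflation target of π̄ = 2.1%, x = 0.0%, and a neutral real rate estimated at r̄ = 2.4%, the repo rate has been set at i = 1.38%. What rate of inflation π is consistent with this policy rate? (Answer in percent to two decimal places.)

0.56%

Collecting π: i = r̄ + (1 + 1.03) π − 1.03 π̄ + 0.56 x
2.03 π = 1.38 − 2.4 + 1.03 × 2.1 − 0.56 × 0.0 = 1.143
π = 1.143 / 2.03 = 0.56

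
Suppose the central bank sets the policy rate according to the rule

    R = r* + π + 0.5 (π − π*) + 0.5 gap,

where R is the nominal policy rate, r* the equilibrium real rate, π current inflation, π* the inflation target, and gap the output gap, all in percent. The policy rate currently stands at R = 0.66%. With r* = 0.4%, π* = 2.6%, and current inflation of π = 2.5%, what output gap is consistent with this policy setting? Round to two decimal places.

-4.38%

0.5 gap = 0.66 − 0.4 − 2.5 − 0.5 × (2.5 − 2.6) = -2.19
gap = -2.19 / 0.5 = -4.38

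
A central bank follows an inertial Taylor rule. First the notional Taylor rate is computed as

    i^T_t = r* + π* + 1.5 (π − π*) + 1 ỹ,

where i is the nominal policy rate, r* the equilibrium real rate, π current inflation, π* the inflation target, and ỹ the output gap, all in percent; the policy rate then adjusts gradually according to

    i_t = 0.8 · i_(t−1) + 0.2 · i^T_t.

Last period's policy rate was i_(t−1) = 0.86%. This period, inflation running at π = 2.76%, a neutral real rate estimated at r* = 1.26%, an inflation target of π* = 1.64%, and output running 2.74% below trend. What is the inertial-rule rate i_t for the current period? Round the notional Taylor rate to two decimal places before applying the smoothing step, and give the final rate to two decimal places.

Output 2.74% below potential → ỹ = -2.74.
i^T_t = 1.26 + 1.64 + 1.5 × (2.76 − 1.64) + 1 × (-2.74)
   = 1.26 + 1.64 + 1.68 − 2.74 = 1.84
i_t = 0.8 × 0.86 + 0.2 × 1.84 = 0.688 + 0.368 = 1.06

1.06%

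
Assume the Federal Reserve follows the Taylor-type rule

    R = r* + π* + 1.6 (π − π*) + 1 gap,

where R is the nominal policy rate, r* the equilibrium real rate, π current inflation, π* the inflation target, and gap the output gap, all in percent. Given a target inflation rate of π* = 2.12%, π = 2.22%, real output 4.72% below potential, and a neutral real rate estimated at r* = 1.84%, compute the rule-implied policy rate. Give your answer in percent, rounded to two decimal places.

-0.60%

Output 4.72% below potential → gap = -4.72.
R = 1.84 + 2.12 + 1.6 × (2.22 − 2.12) + 1 × (-4.72)
   = 1.84 + 2.12 + 0.16 − 4.72 = -0.60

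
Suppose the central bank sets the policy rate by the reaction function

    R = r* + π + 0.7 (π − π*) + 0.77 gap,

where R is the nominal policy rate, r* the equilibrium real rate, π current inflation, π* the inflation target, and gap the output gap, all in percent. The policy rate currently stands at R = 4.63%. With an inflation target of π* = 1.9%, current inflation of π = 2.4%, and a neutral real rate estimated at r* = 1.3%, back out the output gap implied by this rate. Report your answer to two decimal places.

0.75%

0.77 gap = 4.63 − 1.3 − 2.4 − 0.7 × (2.4 − 1.9) = 0.58
gap = 0.58 / 0.77 = 0.75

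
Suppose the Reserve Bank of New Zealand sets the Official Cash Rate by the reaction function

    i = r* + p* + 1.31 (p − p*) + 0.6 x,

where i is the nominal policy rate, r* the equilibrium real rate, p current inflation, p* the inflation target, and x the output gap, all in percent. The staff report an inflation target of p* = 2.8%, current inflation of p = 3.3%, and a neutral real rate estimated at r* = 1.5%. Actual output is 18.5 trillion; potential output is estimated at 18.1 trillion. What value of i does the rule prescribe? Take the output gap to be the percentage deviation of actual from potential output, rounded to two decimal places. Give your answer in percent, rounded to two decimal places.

Output gap = 100 × (18.5 − 18.1) / 18.1 = 2.21%.
i = 1.50 + 2.80 + 1.31 × (3.30 − 2.80) + 0.6 × 2.21
   = 1.50 + 2.8 + 0.655 + 1.326 = 6.28

6.28%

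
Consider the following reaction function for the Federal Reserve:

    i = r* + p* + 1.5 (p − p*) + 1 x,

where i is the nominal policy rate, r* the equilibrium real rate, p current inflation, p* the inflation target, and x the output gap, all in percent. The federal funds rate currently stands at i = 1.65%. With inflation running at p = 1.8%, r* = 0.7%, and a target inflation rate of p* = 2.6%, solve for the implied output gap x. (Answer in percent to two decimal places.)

-0.45%

1 x = 1.65 − 0.7 − 2.6 − 1.5 × (1.8 − 2.6) = -0.45
x = -0.45 / 1 = -0.45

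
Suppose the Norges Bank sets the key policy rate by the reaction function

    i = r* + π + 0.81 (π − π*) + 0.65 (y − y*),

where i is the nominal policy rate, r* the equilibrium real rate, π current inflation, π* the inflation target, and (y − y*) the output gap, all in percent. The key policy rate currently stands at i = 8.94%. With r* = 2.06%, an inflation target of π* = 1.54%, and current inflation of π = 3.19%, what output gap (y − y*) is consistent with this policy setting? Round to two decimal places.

3.62%

0.65 (y − y*) = 8.94 − 2.06 − 3.19 − 0.81 × (3.19 − 1.54) = 2.3535
(y − y*) = 2.3535 / 0.65 = 3.62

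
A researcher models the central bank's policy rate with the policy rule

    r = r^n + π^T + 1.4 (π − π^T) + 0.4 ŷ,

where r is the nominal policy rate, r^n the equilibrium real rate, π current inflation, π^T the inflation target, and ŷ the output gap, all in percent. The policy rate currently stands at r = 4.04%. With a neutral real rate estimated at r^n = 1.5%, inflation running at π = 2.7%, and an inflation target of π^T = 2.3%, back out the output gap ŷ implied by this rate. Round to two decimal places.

-0.80%

0.4 ŷ = 4.04 − 1.5 − 2.3 − 1.4 × (2.7 − 2.3) = -0.32
ŷ = -0.32 / 0.4 = -0.80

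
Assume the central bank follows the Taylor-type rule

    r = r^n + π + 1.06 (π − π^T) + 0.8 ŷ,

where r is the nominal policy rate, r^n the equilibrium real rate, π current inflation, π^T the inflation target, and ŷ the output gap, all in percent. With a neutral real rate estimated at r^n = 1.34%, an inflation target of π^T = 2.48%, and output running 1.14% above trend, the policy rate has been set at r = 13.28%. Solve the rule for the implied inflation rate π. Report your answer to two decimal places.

Output 1.14% above potential → ŷ = 1.14.
Collecting π: r = r^n + (1 + 1.06) π − 1.06 π^T + 0.8 ŷ
2.06 π = 13.28 − 1.34 + 1.06 × 2.48 − 0.8 × 1.14 = 13.6568
π = 13.6568 / 2.06 = 6.63

6.63%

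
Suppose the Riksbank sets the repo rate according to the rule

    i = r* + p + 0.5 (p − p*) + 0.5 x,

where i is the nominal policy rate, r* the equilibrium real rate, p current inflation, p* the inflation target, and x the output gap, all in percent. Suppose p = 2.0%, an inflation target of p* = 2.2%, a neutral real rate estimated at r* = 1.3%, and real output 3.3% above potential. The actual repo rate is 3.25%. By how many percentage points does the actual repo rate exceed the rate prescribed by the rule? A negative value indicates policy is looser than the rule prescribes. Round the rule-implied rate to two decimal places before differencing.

-1.60 pp

Output 3.3% above potential → x = 3.3.
i = 1.3 + 2.0 + 0.5 × (2.0 − 2.2) + 0.5 × 3.3
   = 1.3 + 2 − 0.1 + 1.65 = 4.85
Deviation = 3.25 − 4.85 = -1.60 pp.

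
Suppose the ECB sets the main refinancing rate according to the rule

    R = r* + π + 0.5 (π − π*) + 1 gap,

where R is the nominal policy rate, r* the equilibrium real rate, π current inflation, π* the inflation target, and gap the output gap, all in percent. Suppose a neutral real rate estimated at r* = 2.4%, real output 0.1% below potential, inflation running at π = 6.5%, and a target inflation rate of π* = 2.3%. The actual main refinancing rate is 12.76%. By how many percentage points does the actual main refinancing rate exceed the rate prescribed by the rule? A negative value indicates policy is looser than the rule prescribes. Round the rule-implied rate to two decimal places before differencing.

Output 0.1% below potential → gap = -0.1.
R = 2.4 + 6.5 + 0.5 × (6.5 − 2.3) + 1 × (-0.1)
   = 2.4 + 6.5 + 2.1 − 0.1 = 10.90
Deviation = 12.76 − 10.90 = 1.86 pp.

1.86 pp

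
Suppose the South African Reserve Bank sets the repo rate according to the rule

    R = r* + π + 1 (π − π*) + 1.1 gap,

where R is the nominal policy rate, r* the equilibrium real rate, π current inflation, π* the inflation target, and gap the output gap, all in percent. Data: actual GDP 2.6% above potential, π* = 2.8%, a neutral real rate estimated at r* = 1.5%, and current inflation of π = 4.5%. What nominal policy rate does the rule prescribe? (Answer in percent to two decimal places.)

10.56%

Output 2.6% above potential → gap = 2.6.
R = 1.5 + 4.5 + 1 × (4.5 − 2.8) + 1.1 × 2.6
   = 1.5 + 4.5 + 1.7 + 2.86 = 10.56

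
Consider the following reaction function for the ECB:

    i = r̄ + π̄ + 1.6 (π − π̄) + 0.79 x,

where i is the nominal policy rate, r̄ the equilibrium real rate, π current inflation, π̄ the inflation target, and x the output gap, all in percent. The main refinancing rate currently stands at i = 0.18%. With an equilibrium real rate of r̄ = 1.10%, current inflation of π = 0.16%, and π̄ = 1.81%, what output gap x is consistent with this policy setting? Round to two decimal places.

0.79 x = 0.18 − 1.10 − 1.81 − 1.6 × (0.16 − 1.81) = -0.09
x = -0.09 / 0.79 = -0.11

-0.11%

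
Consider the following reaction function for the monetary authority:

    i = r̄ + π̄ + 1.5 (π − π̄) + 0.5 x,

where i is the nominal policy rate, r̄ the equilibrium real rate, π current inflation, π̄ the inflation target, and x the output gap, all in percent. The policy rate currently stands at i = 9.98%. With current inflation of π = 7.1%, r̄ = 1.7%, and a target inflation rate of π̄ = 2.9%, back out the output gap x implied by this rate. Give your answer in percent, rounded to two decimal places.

-1.84%

0.5 x = 9.98 − 1.7 − 2.9 − 1.5 × (7.1 − 2.9) = -0.92
x = -0.92 / 0.5 = -1.84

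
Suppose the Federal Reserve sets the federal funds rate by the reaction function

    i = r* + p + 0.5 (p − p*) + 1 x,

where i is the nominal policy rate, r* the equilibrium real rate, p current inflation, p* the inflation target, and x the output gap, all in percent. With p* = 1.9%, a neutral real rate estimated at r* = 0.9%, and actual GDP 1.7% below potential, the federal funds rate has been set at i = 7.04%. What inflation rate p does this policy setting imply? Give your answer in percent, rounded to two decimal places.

5.86%

Output 1.7% below potential → x = -1.7.
Collecting p: i = r* + (1 + 0.5) p − 0.5 p* + 1 x
1.5 p = 7.04 − 0.9 + 0.5 × 1.9 − 1 × (-1.7) = 8.79
p = 8.79 / 1.5 = 5.86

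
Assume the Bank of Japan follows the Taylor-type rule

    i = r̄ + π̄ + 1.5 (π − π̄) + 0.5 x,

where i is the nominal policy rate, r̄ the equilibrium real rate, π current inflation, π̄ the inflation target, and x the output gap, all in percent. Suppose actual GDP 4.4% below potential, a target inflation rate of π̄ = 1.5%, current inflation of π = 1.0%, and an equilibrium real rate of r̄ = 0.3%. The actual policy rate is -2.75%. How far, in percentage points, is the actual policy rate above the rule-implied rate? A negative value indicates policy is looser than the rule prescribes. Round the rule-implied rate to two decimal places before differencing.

-1.60 pp

Output 4.4% below potential → x = -4.4.
i = 0.3 + 1.5 + 1.5 × (1.0 − 1.5) + 0.5 × (-4.4)
   = 0.3 + 1.5 − 0.75 − 2.2 = -1.15
Deviation = -2.75 − (-1.15) = -1.60 pp.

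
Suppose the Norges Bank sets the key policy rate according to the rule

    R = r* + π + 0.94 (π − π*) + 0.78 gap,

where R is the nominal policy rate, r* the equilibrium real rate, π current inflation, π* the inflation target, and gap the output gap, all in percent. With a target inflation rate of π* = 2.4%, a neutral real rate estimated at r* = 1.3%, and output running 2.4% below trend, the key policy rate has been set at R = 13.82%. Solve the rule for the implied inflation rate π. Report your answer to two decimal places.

8.58%

Output 2.4% below potential → gap = -2.4.
Collecting π: R = r* + (1 + 0.94) π − 0.94 π* + 0.78 gap
1.94 π = 13.82 − 1.3 + 0.94 × 2.4 − 0.78 × (-2.4) = 16.648
π = 16.648 / 1.94 = 8.58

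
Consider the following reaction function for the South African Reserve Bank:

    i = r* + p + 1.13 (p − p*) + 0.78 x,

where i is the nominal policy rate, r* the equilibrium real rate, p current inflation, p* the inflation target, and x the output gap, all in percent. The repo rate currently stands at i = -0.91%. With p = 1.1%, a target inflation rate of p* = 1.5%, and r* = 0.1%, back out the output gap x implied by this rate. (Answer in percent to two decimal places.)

-2.13%

0.78 x = -0.91 − 0.1 − 1.1 − 1.13 × (1.1 − 1.5) = -1.658
x = -1.658 / 0.78 = -2.13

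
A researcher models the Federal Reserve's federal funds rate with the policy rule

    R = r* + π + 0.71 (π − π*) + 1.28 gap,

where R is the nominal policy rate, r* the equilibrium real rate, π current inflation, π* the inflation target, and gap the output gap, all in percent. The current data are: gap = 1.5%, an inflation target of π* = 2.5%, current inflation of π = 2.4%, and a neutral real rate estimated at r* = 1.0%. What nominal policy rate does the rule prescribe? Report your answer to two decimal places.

5.25%

R = 1.0 + 2.4 + 0.71 × (2.4 − 2.5) + 1.28 × 1.5
   = 1.0 + 2.4 − 0.071 + 1.92 = 5.25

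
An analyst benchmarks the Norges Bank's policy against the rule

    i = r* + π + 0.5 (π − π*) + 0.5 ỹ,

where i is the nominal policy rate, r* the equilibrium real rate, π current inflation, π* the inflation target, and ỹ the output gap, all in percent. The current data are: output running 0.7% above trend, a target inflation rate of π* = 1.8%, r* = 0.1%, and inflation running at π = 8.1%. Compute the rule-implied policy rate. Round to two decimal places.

11.70%

Output 0.7% above potential → ỹ = 0.7.
i = 0.1 + 8.1 + 0.5 × (8.1 − 1.8) + 0.5 × 0.7
   = 0.1 + 8.1 + 3.15 + 0.35 = 11.70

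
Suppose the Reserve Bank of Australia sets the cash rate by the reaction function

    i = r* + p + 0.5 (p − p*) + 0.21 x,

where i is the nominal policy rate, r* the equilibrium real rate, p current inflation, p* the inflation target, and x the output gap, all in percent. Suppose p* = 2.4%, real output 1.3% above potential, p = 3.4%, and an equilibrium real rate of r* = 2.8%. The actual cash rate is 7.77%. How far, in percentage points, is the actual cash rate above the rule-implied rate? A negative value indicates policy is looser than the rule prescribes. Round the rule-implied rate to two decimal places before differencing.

0.80 pp

Output 1.3% above potential → x = 1.3.
i = 2.8 + 3.4 + 0.5 × (3.4 − 2.4) + 0.21 × 1.3
   = 2.8 + 3.4 + 0.5 + 0.273 = 6.97
Deviation = 7.77 − 6.97 = 0.80 pp.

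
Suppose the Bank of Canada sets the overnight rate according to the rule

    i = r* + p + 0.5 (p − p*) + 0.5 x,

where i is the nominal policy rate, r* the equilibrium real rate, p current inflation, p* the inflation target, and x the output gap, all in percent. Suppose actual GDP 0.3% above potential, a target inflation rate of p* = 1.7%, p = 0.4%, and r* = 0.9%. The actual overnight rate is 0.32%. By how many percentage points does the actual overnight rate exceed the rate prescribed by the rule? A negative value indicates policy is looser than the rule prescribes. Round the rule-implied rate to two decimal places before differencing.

-0.48 pp

Output 0.3% above potential → x = 0.3.
i = 0.9 + 0.4 + 0.5 × (0.4 − 1.7) + 0.5 × 0.3
   = 0.9 + 0.4 − 0.65 + 0.15 = 0.80
Deviation = 0.32 − 0.80 = -0.48 pp.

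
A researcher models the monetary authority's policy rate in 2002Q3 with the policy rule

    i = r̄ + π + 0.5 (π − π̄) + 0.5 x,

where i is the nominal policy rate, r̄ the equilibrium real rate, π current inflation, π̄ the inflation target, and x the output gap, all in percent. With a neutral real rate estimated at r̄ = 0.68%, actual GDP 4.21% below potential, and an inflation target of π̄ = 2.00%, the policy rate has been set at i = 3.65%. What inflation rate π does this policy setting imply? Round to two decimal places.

Output 4.21% below potential → x = -4.21.
Collecting π: i = r̄ + (1 + 0.5) π − 0.5 π̄ + 0.5 x
1.5 π = 3.65 − 0.68 + 0.5 × 2.00 − 0.5 × (-4.21) = 6.075
π = 6.075 / 1.5 = 4.05

4.05%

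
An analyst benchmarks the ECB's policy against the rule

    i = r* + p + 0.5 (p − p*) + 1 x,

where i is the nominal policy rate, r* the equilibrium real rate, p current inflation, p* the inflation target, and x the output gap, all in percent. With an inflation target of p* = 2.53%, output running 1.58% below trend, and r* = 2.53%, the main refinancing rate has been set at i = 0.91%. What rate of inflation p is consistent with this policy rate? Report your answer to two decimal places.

Output 1.58% below potential → x = -1.58.
Collecting p: i = r* + (1 + 0.5) p − 0.5 p* + 1 x
1.5 p = 0.91 − 2.53 + 0.5 × 2.53 − 1 × (-1.58) = 1.225
p = 1.225 / 1.5 = 0.82

0.82%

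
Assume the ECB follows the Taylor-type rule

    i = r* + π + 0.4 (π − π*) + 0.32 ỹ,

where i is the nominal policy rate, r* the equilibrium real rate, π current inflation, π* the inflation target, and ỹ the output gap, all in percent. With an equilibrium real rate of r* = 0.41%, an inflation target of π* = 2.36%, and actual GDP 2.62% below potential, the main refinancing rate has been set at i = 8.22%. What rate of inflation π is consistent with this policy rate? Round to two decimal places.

Output 2.62% below potential → ỹ = -2.62.
Collecting π: i = r* + (1 + 0.4) π − 0.4 π* + 0.32 ỹ
1.4 π = 8.22 − 0.41 + 0.4 × 2.36 − 0.32 × (-2.62) = 9.5924
π = 9.5924 / 1.4 = 6.85

6.85%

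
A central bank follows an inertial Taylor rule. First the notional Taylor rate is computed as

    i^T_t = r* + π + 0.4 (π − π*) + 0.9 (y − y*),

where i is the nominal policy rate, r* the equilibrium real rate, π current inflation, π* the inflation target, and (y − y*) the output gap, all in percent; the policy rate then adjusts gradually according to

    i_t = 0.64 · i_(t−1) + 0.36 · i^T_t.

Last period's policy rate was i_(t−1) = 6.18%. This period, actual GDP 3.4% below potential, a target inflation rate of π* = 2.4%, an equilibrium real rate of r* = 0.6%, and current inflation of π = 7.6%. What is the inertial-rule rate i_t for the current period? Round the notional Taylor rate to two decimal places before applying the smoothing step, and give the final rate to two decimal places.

Output 3.4% below potential → (y − y*) = -3.4.
i^T_t = 0.6 + 7.6 + 0.4 × (7.6 − 2.4) + 0.9 × (-3.4)
   = 0.6 + 7.6 + 2.08 − 3.06 = 7.22
i_t = 0.64 × 6.18 + 0.36 × 7.22 = 3.9552 + 2.5992 = 6.55

6.55%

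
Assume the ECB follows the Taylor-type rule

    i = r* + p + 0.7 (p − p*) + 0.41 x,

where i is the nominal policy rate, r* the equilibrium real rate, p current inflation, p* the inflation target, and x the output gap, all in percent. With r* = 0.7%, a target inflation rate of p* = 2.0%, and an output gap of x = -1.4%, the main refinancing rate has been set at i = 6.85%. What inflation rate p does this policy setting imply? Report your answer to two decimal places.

4.78%

Collecting p: i = r* + (1 + 0.7) p − 0.7 p* + 0.41 x
1.7 p = 6.85 − 0.7 + 0.7 × 2.0 − 0.41 × (-1.4) = 8.124
p = 8.124 / 1.7 = 4.78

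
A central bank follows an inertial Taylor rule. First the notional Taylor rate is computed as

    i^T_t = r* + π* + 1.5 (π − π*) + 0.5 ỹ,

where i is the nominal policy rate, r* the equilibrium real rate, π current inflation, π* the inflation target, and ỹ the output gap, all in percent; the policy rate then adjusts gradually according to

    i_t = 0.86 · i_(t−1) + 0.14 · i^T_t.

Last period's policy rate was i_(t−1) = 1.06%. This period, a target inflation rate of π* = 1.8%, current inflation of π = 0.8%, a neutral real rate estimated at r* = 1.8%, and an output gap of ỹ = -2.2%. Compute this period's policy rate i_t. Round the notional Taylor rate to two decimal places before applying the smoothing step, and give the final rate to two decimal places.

1.05%

i^T_t = 1.8 + 1.8 + 1.5 × (0.8 − 1.8) + 0.5 × (-2.2)
   = 1.8 + 1.8 − 1.5 − 1.1 = 1.00
i_t = 0.86 × 1.06 + 0.14 × 1.00 = 0.9116 + 0.14 = 1.05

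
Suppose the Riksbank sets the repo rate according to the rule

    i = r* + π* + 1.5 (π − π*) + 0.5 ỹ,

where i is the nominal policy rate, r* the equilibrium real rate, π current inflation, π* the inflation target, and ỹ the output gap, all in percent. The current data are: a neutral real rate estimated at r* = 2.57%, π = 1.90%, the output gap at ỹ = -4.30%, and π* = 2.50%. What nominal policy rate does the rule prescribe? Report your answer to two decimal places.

2.02%

i = 2.57 + 2.50 + 1.5 × (1.90 − 2.50) + 0.5 × (-4.30)
   = 2.57 + 2.5 − 0.9 − 2.15 = 2.02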